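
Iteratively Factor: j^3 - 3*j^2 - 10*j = (j + 2)*(j^2 - 5*j) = (j - 5)*(j + 2)*(j)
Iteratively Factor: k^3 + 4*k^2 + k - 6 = (k + 2)*(k^2 + 2*k - 3) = (k - 1)*(k + 2)*(k + 3)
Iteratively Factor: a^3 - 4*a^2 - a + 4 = (a - 4)*(a^2 - 1) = (a - 4)*(a - 1)*(a + 1)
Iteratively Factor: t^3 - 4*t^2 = (t)*(t^2 - 4*t) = t*(t - 4)*(t)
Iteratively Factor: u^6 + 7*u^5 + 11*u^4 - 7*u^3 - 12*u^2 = (u)*(u^5 + 7*u^4 + 11*u^3 - 7*u^2 - 12*u) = u*(u + 1)*(u^4 + 6*u^3 + 5*u^2 - 12*u) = u*(u + 1)*(u + 3)*(u^3 + 3*u^2 - 4*u) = u^2*(u + 1)*(u + 3)*(u^2 + 3*u - 4) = u^2*(u + 1)*(u + 3)*(u + 4)*(u - 1)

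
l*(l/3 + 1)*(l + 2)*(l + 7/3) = l^4/3 + 22*l^3/9 + 53*l^2/9 + 14*l/3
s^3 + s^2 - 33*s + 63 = (s - 3)^2*(s + 7)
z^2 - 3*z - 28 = (z - 7)*(z + 4)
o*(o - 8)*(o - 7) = o^3 - 15*o^2 + 56*o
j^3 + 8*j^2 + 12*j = j*(j + 2)*(j + 6)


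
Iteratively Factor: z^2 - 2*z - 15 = (z - 5)*(z + 3)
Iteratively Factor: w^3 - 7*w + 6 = (w - 2)*(w^2 + 2*w - 3) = (w - 2)*(w - 1)*(w + 3)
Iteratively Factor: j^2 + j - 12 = (j + 4)*(j - 3)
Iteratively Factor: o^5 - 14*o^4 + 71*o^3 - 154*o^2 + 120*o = (o - 3)*(o^4 - 11*o^3 + 38*o^2 - 40*o) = (o - 5)*(o - 3)*(o^3 - 6*o^2 + 8*o) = (o - 5)*(o - 4)*(o - 3)*(o^2 - 2*o) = o*(o - 5)*(o - 4)*(o - 3)*(o - 2)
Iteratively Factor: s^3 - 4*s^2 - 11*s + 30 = (s - 5)*(s^2 + s - 6) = (s - 5)*(s + 3)*(s - 2)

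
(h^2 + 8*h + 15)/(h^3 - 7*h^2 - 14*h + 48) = (h + 5)/(h^2 - 10*h + 16)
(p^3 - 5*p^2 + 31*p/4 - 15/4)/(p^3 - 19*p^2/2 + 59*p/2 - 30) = (2*p^2 - 5*p + 3)/(2*(p^2 - 7*p + 12))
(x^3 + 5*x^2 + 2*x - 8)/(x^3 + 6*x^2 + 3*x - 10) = (x + 4)/(x + 5)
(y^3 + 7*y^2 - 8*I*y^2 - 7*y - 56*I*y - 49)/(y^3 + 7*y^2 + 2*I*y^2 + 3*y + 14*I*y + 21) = (y - 7*I)/(y + 3*I)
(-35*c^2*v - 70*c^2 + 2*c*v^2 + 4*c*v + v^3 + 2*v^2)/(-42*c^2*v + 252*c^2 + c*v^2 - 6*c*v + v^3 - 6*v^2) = (-5*c*v - 10*c + v^2 + 2*v)/(-6*c*v + 36*c + v^2 - 6*v)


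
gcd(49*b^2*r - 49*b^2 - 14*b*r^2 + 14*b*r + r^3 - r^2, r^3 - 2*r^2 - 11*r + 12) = r - 1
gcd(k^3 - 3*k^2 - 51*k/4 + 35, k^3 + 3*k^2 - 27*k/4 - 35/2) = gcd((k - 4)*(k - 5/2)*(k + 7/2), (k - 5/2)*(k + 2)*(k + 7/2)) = k^2 + k - 35/4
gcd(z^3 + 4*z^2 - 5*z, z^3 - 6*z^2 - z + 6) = z - 1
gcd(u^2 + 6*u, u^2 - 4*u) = u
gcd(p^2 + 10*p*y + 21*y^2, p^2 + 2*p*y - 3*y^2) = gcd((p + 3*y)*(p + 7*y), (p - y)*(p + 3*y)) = p + 3*y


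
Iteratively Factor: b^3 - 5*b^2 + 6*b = (b - 3)*(b^2 - 2*b) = (b - 3)*(b - 2)*(b)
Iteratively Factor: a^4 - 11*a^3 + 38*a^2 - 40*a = (a - 2)*(a^3 - 9*a^2 + 20*a) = a*(a - 2)*(a^2 - 9*a + 20) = a*(a - 4)*(a - 2)*(a - 5)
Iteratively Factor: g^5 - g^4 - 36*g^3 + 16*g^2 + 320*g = (g + 4)*(g^4 - 5*g^3 - 16*g^2 + 80*g) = (g + 4)^2*(g^3 - 9*g^2 + 20*g) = (g - 5)*(g + 4)^2*(g^2 - 4*g) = (g - 5)*(g - 4)*(g + 4)^2*(g)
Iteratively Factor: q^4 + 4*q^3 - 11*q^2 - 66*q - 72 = (q + 3)*(q^3 + q^2 - 14*q - 24) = (q - 4)*(q + 3)*(q^2 + 5*q + 6) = (q - 4)*(q + 2)*(q + 3)*(q + 3)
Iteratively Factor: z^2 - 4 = (z + 2)*(z - 2)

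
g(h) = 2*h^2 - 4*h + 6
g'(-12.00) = -52.00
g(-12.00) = 342.00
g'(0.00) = -4.00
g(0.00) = 6.00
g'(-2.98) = -15.92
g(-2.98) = 35.68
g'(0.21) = -3.16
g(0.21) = 5.25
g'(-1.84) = -11.36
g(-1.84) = 20.13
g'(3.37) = 9.48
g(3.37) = 15.23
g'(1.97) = 3.88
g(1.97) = 5.88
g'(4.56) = 14.24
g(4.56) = 29.35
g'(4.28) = 13.12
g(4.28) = 25.52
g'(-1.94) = -11.76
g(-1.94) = 21.29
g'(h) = 4*h - 4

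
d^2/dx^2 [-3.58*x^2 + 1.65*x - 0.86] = -7.16000000000000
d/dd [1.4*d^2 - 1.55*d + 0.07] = 2.8*d - 1.55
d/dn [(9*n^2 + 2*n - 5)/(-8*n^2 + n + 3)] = (25*n^2 - 26*n + 11)/(64*n^4 - 16*n^3 - 47*n^2 + 6*n + 9)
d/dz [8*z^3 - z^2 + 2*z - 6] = 24*z^2 - 2*z + 2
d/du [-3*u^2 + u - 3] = 1 - 6*u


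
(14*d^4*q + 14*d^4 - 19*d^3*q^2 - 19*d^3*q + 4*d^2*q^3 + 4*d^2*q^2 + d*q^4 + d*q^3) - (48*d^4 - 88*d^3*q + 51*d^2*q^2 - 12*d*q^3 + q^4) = 14*d^4*q - 34*d^4 - 19*d^3*q^2 + 69*d^3*q + 4*d^2*q^3 - 47*d^2*q^2 + d*q^4 + 13*d*q^3 - q^4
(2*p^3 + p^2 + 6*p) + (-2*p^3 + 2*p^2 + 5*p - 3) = 3*p^2 + 11*p - 3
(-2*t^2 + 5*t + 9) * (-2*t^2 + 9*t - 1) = 4*t^4 - 28*t^3 + 29*t^2 + 76*t - 9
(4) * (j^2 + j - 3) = 4*j^2 + 4*j - 12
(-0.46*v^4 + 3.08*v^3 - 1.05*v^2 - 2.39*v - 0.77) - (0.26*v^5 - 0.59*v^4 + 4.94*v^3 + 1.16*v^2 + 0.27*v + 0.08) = -0.26*v^5 + 0.13*v^4 - 1.86*v^3 - 2.21*v^2 - 2.66*v - 0.85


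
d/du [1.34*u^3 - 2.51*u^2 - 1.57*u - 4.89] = 4.02*u^2 - 5.02*u - 1.57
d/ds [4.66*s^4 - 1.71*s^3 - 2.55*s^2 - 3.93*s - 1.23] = 18.64*s^3 - 5.13*s^2 - 5.1*s - 3.93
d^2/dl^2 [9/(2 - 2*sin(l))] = 9*(sin(l) + 2)/(2*(sin(l) - 1)^2)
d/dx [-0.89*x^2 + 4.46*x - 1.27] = 4.46 - 1.78*x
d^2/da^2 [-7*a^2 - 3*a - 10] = -14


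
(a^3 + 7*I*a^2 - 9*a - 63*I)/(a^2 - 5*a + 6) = (a^2 + a*(3 + 7*I) + 21*I)/(a - 2)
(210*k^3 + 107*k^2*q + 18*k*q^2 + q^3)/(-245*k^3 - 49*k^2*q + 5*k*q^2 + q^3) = (6*k + q)/(-7*k + q)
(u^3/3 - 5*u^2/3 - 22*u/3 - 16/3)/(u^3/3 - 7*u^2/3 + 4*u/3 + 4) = (u^2 - 6*u - 16)/(u^2 - 8*u + 12)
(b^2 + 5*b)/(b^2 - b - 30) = b/(b - 6)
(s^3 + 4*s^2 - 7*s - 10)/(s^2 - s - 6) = (-s^3 - 4*s^2 + 7*s + 10)/(-s^2 + s + 6)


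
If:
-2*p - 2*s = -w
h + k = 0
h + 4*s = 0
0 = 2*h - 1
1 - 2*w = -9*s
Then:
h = 1/2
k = -1/2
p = 3/32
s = -1/8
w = -1/16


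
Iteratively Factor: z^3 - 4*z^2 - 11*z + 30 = (z - 5)*(z^2 + z - 6) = (z - 5)*(z - 2)*(z + 3)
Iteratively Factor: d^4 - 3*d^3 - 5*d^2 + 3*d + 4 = (d - 4)*(d^3 + d^2 - d - 1) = (d - 4)*(d + 1)*(d^2 - 1) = (d - 4)*(d + 1)^2*(d - 1)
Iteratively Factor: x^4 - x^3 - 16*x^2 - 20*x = (x)*(x^3 - x^2 - 16*x - 20) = x*(x + 2)*(x^2 - 3*x - 10) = x*(x + 2)^2*(x - 5)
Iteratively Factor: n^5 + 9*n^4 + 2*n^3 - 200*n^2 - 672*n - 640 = (n + 4)*(n^4 + 5*n^3 - 18*n^2 - 128*n - 160) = (n + 4)^2*(n^3 + n^2 - 22*n - 40) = (n - 5)*(n + 4)^2*(n^2 + 6*n + 8) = (n - 5)*(n + 2)*(n + 4)^2*(n + 4)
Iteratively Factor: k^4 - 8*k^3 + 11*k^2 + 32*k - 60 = (k - 3)*(k^3 - 5*k^2 - 4*k + 20) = (k - 3)*(k + 2)*(k^2 - 7*k + 10) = (k - 3)*(k - 2)*(k + 2)*(k - 5)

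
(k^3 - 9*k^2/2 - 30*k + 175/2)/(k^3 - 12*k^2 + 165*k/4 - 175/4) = 2*(k + 5)/(2*k - 5)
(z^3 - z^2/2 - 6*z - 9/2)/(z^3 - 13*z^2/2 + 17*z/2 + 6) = (2*z^2 + 5*z + 3)/(2*z^2 - 7*z - 4)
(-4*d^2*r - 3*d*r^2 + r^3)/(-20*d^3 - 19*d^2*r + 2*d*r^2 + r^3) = r/(5*d + r)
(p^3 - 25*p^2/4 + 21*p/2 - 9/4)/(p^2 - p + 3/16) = 4*(p^2 - 6*p + 9)/(4*p - 3)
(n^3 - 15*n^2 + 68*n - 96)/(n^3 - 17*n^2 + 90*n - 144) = (n - 4)/(n - 6)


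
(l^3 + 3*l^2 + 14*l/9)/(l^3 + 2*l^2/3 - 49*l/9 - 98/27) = 3*l/(3*l - 7)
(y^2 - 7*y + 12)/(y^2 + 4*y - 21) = (y - 4)/(y + 7)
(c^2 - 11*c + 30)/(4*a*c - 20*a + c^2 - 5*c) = (c - 6)/(4*a + c)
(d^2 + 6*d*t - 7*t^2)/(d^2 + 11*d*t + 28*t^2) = (d - t)/(d + 4*t)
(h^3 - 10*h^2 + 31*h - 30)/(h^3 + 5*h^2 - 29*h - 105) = (h^2 - 5*h + 6)/(h^2 + 10*h + 21)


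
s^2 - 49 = (s - 7)*(s + 7)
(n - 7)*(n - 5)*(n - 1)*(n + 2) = n^4 - 11*n^3 + 21*n^2 + 59*n - 70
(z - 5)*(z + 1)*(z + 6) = z^3 + 2*z^2 - 29*z - 30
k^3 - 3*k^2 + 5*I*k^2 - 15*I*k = k*(k - 3)*(k + 5*I)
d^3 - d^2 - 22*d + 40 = (d - 4)*(d - 2)*(d + 5)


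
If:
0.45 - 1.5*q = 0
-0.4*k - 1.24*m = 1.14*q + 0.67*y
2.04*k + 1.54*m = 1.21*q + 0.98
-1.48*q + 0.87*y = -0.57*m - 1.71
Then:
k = 0.10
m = 0.74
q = 0.30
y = -1.94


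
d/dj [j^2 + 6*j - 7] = 2*j + 6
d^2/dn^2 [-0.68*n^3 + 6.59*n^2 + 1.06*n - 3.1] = 13.18 - 4.08*n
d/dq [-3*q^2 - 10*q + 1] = -6*q - 10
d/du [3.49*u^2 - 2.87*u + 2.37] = 6.98*u - 2.87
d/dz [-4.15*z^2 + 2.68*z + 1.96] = 2.68 - 8.3*z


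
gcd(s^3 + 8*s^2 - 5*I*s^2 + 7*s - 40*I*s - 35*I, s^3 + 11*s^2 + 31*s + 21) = s^2 + 8*s + 7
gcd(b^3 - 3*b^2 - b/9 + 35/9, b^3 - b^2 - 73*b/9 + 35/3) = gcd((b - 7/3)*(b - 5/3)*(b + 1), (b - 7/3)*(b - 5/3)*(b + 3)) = b^2 - 4*b + 35/9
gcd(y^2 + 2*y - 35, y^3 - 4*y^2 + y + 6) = 1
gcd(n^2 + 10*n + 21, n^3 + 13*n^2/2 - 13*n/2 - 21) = n + 7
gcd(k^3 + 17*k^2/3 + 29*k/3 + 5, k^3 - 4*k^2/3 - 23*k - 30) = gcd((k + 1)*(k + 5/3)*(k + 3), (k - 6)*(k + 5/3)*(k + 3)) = k^2 + 14*k/3 + 5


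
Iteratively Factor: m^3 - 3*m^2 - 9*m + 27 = (m + 3)*(m^2 - 6*m + 9) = (m - 3)*(m + 3)*(m - 3)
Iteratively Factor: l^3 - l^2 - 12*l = (l)*(l^2 - l - 12) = l*(l + 3)*(l - 4)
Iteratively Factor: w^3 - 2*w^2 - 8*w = (w + 2)*(w^2 - 4*w) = w*(w + 2)*(w - 4)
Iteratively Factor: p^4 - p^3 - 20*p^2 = (p)*(p^3 - p^2 - 20*p) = p*(p - 5)*(p^2 + 4*p) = p*(p - 5)*(p + 4)*(p)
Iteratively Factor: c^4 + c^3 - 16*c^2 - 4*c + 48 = (c + 2)*(c^3 - c^2 - 14*c + 24) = (c - 2)*(c + 2)*(c^2 + c - 12) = (c - 3)*(c - 2)*(c + 2)*(c + 4)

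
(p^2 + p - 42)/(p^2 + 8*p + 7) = (p - 6)/(p + 1)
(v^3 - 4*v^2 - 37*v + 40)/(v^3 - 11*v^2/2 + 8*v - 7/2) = 2*(v^2 - 3*v - 40)/(2*v^2 - 9*v + 7)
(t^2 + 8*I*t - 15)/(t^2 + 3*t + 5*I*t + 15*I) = (t + 3*I)/(t + 3)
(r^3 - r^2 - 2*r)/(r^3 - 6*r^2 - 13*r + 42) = r*(r + 1)/(r^2 - 4*r - 21)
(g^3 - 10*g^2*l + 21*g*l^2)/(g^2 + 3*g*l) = (g^2 - 10*g*l + 21*l^2)/(g + 3*l)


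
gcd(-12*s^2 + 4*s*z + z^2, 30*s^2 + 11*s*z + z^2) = 6*s + z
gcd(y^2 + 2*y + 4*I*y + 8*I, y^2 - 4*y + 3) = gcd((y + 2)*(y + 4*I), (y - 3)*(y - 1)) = 1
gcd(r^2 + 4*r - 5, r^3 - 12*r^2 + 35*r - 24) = r - 1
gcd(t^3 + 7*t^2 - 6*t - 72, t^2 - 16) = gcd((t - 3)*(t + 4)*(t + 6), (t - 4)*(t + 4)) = t + 4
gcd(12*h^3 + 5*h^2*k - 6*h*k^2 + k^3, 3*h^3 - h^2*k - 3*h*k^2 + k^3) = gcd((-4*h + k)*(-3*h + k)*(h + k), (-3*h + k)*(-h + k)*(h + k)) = 3*h^2 + 2*h*k - k^2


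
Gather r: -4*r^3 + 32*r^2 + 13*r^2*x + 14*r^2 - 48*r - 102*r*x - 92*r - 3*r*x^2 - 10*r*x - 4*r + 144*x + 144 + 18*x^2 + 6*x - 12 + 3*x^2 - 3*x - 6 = -4*r^3 + r^2*(13*x + 46) + r*(-3*x^2 - 112*x - 144) + 21*x^2 + 147*x + 126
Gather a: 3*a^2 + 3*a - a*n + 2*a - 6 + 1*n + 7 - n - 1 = 3*a^2 + a*(5 - n)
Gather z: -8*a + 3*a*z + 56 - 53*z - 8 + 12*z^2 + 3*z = -8*a + 12*z^2 + z*(3*a - 50) + 48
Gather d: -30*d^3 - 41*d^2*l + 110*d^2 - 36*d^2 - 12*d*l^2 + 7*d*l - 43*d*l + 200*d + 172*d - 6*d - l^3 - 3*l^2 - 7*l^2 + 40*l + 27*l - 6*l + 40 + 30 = -30*d^3 + d^2*(74 - 41*l) + d*(-12*l^2 - 36*l + 366) - l^3 - 10*l^2 + 61*l + 70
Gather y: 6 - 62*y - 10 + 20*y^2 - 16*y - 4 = 20*y^2 - 78*y - 8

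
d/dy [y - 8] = 1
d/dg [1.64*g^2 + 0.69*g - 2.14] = 3.28*g + 0.69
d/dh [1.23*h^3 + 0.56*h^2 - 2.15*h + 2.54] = 3.69*h^2 + 1.12*h - 2.15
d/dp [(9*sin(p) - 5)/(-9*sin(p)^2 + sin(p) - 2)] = (81*sin(p)^2 - 90*sin(p) - 13)*cos(p)/(9*sin(p)^2 - sin(p) + 2)^2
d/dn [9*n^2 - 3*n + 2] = 18*n - 3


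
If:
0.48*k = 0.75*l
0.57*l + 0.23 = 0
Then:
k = -0.63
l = -0.40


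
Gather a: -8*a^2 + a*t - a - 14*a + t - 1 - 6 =-8*a^2 + a*(t - 15) + t - 7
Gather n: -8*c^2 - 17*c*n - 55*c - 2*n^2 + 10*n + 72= -8*c^2 - 55*c - 2*n^2 + n*(10 - 17*c) + 72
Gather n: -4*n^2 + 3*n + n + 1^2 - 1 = -4*n^2 + 4*n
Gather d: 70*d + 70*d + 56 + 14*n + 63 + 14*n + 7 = 140*d + 28*n + 126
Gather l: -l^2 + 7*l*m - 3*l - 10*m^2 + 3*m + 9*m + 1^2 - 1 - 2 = -l^2 + l*(7*m - 3) - 10*m^2 + 12*m - 2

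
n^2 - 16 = (n - 4)*(n + 4)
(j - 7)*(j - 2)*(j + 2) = j^3 - 7*j^2 - 4*j + 28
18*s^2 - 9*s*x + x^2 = (-6*s + x)*(-3*s + x)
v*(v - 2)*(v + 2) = v^3 - 4*v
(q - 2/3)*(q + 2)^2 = q^3 + 10*q^2/3 + 4*q/3 - 8/3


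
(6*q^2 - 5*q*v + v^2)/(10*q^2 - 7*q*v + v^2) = (3*q - v)/(5*q - v)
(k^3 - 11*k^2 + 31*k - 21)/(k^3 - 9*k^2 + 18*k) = (k^2 - 8*k + 7)/(k*(k - 6))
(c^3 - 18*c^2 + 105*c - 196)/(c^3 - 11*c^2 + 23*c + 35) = (c^2 - 11*c + 28)/(c^2 - 4*c - 5)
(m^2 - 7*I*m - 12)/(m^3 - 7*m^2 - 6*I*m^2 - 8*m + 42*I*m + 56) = (m - 3*I)/(m^2 - m*(7 + 2*I) + 14*I)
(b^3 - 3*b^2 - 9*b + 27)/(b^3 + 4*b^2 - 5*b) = (b^3 - 3*b^2 - 9*b + 27)/(b*(b^2 + 4*b - 5))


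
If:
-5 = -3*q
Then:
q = 5/3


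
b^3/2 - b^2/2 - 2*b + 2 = (b/2 + 1)*(b - 2)*(b - 1)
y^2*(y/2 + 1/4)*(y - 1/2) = y^4/2 - y^2/8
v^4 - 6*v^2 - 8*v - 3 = (v - 3)*(v + 1)^3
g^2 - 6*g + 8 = (g - 4)*(g - 2)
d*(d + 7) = d^2 + 7*d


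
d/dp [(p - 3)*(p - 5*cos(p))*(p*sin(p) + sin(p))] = (p - 3)*(p + 1)*(5*sin(p) + 1)*sin(p) + (p - 3)*(p - 5*cos(p))*(p*cos(p) + sqrt(2)*sin(p + pi/4)) + (p + 1)*(p - 5*cos(p))*sin(p)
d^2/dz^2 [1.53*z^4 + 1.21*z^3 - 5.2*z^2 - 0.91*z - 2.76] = 18.36*z^2 + 7.26*z - 10.4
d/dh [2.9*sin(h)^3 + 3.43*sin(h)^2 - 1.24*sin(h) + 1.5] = (8.7*sin(h)^2 + 6.86*sin(h) - 1.24)*cos(h)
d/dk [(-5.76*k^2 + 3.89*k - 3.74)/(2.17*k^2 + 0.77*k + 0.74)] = (-12.8765*k^2 + 7.7068*k + 5.7584)/(4.7089*k^4 + 3.3418*k^3 + 3.8045*k^2 + 1.1396*k + 0.5476)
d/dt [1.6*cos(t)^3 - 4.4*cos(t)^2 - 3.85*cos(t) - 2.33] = (-4.8*cos(t)^2 + 8.8*cos(t) + 3.85)*sin(t)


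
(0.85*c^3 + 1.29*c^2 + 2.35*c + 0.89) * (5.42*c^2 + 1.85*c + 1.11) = 4.607*c^5 + 8.5643*c^4 + 16.067*c^3 + 10.6032*c^2 + 4.255*c + 0.9879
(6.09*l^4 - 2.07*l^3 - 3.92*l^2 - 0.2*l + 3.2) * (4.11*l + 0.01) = 25.0299*l^5 - 8.4468*l^4 - 16.1319*l^3 - 0.8612*l^2 + 13.15*l + 0.032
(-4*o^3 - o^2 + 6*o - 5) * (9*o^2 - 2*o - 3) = -36*o^5 - o^4 + 68*o^3 - 54*o^2 - 8*o + 15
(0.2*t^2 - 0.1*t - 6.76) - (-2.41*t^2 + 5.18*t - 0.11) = 2.61*t^2 - 5.28*t - 6.65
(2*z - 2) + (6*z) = 8*z - 2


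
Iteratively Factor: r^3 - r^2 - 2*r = (r)*(r^2 - r - 2) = r*(r + 1)*(r - 2)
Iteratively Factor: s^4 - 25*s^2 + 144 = (s + 4)*(s^3 - 4*s^2 - 9*s + 36) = (s - 3)*(s + 4)*(s^2 - s - 12) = (s - 4)*(s - 3)*(s + 4)*(s + 3)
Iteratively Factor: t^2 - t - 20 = (t + 4)*(t - 5)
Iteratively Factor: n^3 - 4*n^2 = (n)*(n^2 - 4*n) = n*(n - 4)*(n)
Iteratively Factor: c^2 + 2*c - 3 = (c - 1)*(c + 3)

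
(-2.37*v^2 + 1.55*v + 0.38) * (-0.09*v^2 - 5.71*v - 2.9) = 0.2133*v^4 + 13.3932*v^3 - 2.0117*v^2 - 6.6648*v - 1.102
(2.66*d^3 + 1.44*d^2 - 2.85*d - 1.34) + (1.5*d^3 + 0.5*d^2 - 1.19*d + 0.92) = 4.16*d^3 + 1.94*d^2 - 4.04*d - 0.42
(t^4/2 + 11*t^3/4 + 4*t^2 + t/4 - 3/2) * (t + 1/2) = t^5/2 + 3*t^4 + 43*t^3/8 + 9*t^2/4 - 11*t/8 - 3/4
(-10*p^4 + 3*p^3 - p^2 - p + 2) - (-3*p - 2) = -10*p^4 + 3*p^3 - p^2 + 2*p + 4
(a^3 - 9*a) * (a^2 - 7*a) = a^5 - 7*a^4 - 9*a^3 + 63*a^2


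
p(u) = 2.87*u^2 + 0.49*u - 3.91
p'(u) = 5.74*u + 0.49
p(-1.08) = -1.09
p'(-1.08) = -5.71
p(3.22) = 27.43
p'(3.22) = 18.97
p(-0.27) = -3.83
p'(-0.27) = -1.06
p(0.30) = -3.50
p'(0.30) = 2.21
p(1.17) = 0.59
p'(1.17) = 7.21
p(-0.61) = -3.14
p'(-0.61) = -3.01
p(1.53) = 3.56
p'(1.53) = 9.27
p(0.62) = -2.50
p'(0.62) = 4.05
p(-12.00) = 403.49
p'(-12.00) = -68.39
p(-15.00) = 634.49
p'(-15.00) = -85.61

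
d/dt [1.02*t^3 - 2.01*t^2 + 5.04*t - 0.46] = 3.06*t^2 - 4.02*t + 5.04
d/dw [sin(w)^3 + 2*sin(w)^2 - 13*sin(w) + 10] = (3*sin(w)^2 + 4*sin(w) - 13)*cos(w)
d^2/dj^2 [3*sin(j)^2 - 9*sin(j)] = 9*sin(j) + 6*cos(2*j)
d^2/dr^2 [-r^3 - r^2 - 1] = -6*r - 2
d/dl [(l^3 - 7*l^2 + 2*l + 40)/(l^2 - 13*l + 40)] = (l^2 - 16*l + 24)/(l^2 - 16*l + 64)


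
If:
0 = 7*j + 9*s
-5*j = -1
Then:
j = 1/5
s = -7/45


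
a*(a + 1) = a^2 + a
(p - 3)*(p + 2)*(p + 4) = p^3 + 3*p^2 - 10*p - 24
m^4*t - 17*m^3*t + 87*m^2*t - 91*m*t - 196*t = (m - 7)^2*(m - 4)*(m*t + t)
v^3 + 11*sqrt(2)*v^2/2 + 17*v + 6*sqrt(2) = (v + sqrt(2)/2)*(v + 2*sqrt(2))*(v + 3*sqrt(2))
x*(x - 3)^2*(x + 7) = x^4 + x^3 - 33*x^2 + 63*x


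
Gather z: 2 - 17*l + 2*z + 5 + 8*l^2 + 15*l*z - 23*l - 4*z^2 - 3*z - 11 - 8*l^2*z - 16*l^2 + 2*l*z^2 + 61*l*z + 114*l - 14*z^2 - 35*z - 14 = -8*l^2 + 74*l + z^2*(2*l - 18) + z*(-8*l^2 + 76*l - 36) - 18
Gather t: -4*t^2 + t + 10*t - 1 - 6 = -4*t^2 + 11*t - 7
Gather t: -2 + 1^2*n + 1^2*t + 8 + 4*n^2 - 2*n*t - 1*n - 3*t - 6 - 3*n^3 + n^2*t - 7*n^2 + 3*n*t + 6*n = -3*n^3 - 3*n^2 + 6*n + t*(n^2 + n - 2)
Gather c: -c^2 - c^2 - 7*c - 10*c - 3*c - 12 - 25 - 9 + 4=-2*c^2 - 20*c - 42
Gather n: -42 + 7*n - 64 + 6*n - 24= 13*n - 130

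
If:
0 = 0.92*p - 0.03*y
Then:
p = 0.0326086956521739*y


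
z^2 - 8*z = z*(z - 8)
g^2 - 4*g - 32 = (g - 8)*(g + 4)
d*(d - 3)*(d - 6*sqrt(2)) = d^3 - 6*sqrt(2)*d^2 - 3*d^2 + 18*sqrt(2)*d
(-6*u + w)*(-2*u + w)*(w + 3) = 12*u^2*w + 36*u^2 - 8*u*w^2 - 24*u*w + w^3 + 3*w^2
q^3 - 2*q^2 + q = q*(q - 1)^2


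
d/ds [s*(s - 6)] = 2*s - 6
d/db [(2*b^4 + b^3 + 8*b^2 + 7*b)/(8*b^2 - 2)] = (16*b^5 + 4*b^4 - 8*b^3 - 31*b^2 - 16*b - 7)/(2*(16*b^4 - 8*b^2 + 1))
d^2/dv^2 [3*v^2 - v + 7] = 6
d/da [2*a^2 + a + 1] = 4*a + 1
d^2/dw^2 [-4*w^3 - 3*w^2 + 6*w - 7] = -24*w - 6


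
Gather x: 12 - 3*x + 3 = 15 - 3*x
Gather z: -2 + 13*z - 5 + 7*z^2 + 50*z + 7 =7*z^2 + 63*z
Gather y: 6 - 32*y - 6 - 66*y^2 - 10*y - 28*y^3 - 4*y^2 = -28*y^3 - 70*y^2 - 42*y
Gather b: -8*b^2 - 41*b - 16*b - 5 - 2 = -8*b^2 - 57*b - 7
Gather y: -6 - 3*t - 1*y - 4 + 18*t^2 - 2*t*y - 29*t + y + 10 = 18*t^2 - 2*t*y - 32*t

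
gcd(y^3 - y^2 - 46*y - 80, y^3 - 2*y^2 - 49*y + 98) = 1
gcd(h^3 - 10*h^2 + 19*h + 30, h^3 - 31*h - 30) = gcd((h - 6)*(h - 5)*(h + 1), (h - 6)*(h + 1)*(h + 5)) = h^2 - 5*h - 6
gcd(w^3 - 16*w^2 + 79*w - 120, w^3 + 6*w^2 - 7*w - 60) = w - 3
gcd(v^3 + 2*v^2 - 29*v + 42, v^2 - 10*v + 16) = v - 2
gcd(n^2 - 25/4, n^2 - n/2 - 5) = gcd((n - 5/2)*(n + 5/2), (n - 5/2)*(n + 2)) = n - 5/2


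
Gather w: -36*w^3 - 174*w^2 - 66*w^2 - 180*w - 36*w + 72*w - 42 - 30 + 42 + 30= -36*w^3 - 240*w^2 - 144*w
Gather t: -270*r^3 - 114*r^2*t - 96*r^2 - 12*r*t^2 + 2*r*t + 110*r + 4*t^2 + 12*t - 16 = -270*r^3 - 96*r^2 + 110*r + t^2*(4 - 12*r) + t*(-114*r^2 + 2*r + 12) - 16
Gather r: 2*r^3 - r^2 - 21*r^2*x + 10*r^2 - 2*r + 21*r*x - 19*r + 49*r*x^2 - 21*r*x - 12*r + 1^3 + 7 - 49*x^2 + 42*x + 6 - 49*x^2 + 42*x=2*r^3 + r^2*(9 - 21*x) + r*(49*x^2 - 33) - 98*x^2 + 84*x + 14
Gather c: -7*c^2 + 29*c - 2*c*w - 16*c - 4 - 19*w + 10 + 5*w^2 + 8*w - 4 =-7*c^2 + c*(13 - 2*w) + 5*w^2 - 11*w + 2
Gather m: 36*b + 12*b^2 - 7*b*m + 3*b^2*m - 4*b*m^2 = 12*b^2 - 4*b*m^2 + 36*b + m*(3*b^2 - 7*b)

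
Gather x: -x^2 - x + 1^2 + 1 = -x^2 - x + 2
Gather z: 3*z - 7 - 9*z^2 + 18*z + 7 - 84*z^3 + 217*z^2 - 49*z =-84*z^3 + 208*z^2 - 28*z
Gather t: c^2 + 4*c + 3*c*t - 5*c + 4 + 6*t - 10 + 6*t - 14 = c^2 - c + t*(3*c + 12) - 20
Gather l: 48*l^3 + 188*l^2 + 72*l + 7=48*l^3 + 188*l^2 + 72*l + 7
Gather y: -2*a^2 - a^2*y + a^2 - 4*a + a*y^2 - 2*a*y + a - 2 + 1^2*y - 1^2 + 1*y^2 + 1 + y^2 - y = -a^2 - 3*a + y^2*(a + 2) + y*(-a^2 - 2*a) - 2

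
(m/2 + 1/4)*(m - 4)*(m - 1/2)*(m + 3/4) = m^4/2 - 13*m^3/8 - 13*m^2/8 + 13*m/32 + 3/8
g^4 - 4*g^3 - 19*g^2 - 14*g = g*(g - 7)*(g + 1)*(g + 2)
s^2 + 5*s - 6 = (s - 1)*(s + 6)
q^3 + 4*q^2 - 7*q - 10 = (q - 2)*(q + 1)*(q + 5)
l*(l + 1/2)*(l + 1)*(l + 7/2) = l^4 + 5*l^3 + 23*l^2/4 + 7*l/4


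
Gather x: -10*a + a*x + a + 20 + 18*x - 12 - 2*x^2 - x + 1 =-9*a - 2*x^2 + x*(a + 17) + 9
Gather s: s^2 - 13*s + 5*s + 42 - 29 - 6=s^2 - 8*s + 7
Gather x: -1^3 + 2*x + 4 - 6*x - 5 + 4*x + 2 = 0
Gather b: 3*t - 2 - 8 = 3*t - 10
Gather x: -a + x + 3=-a + x + 3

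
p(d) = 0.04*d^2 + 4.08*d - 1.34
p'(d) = 0.08*d + 4.08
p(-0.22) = -2.24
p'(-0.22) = 4.06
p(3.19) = 12.08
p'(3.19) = 4.34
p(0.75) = 1.74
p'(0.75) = 4.14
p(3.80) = 14.74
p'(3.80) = 4.38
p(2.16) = 7.66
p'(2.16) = 4.25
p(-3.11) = -13.64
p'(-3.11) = 3.83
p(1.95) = 6.77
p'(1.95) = 4.24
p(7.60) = 31.98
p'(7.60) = 4.69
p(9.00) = 38.62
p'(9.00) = 4.80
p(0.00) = -1.34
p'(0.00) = 4.08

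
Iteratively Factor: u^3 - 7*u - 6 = (u + 1)*(u^2 - u - 6) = (u - 3)*(u + 1)*(u + 2)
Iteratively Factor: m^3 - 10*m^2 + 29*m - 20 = (m - 1)*(m^2 - 9*m + 20) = (m - 4)*(m - 1)*(m - 5)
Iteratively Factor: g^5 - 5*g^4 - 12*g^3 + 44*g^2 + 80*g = (g)*(g^4 - 5*g^3 - 12*g^2 + 44*g + 80) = g*(g - 5)*(g^3 - 12*g - 16) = g*(g - 5)*(g + 2)*(g^2 - 2*g - 8) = g*(g - 5)*(g - 4)*(g + 2)*(g + 2)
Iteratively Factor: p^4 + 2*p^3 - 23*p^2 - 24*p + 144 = (p - 3)*(p^3 + 5*p^2 - 8*p - 48) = (p - 3)*(p + 4)*(p^2 + p - 12) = (p - 3)^2*(p + 4)*(p + 4)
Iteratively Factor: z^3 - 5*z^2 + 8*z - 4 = (z - 2)*(z^2 - 3*z + 2) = (z - 2)^2*(z - 1)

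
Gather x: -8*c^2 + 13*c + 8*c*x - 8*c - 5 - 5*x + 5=-8*c^2 + 5*c + x*(8*c - 5)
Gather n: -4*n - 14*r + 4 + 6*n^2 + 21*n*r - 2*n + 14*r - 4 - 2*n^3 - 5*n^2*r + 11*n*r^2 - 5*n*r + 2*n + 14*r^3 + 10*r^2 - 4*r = -2*n^3 + n^2*(6 - 5*r) + n*(11*r^2 + 16*r - 4) + 14*r^3 + 10*r^2 - 4*r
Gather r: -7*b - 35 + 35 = -7*b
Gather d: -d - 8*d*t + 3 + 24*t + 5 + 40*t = d*(-8*t - 1) + 64*t + 8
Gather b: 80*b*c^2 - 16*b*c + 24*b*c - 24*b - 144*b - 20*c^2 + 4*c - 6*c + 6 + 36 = b*(80*c^2 + 8*c - 168) - 20*c^2 - 2*c + 42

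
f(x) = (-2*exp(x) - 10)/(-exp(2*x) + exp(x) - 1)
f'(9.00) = 0.00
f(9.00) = 0.00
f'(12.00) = 0.00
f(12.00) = 0.00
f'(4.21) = -0.04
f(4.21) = 0.03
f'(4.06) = -0.04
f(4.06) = 0.04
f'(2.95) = -0.17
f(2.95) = 0.14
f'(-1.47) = 2.48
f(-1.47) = 12.71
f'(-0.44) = -1.85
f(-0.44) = 14.65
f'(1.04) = -4.50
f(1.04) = 2.54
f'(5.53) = -0.01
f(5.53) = 0.01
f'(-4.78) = 0.10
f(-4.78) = 10.10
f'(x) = (-2*exp(x) - 10)*(2*exp(2*x) - exp(x))/(-exp(2*x) + exp(x) - 1)^2 - 2*exp(x)/(-exp(2*x) + exp(x) - 1) = 2*(-(exp(x) + 5)*(2*exp(x) - 1) + exp(2*x) - exp(x) + 1)*exp(x)/(exp(2*x) - exp(x) + 1)^2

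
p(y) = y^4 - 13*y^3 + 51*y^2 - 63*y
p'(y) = 4*y^3 - 39*y^2 + 102*y - 63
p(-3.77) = 1860.95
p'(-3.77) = -1216.17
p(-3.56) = 1617.79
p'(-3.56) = -1100.86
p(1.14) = -23.11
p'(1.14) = 8.52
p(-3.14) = 1200.34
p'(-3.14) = -891.64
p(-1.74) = 341.68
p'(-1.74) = -379.63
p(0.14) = -7.86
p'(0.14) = -49.47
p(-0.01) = 0.64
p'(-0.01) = -64.02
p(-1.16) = 163.81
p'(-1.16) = -240.04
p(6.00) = -54.00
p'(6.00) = 9.00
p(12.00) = 4860.00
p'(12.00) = 2457.00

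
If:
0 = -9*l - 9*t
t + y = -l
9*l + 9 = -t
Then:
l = -9/8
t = 9/8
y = 0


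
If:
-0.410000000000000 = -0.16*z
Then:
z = 2.56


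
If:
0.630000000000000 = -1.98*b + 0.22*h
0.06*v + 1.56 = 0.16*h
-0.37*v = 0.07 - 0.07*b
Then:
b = 0.76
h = 9.73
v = -0.04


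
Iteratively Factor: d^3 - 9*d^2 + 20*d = (d - 5)*(d^2 - 4*d) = d*(d - 5)*(d - 4)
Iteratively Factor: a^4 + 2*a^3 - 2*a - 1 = (a + 1)*(a^3 + a^2 - a - 1) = (a - 1)*(a + 1)*(a^2 + 2*a + 1) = (a - 1)*(a + 1)^2*(a + 1)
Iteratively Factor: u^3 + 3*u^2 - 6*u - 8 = (u + 1)*(u^2 + 2*u - 8) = (u - 2)*(u + 1)*(u + 4)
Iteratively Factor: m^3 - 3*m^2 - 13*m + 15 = (m - 5)*(m^2 + 2*m - 3) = (m - 5)*(m + 3)*(m - 1)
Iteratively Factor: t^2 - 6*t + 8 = (t - 4)*(t - 2)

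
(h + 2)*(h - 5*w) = h^2 - 5*h*w + 2*h - 10*w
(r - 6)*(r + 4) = r^2 - 2*r - 24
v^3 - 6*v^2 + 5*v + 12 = (v - 4)*(v - 3)*(v + 1)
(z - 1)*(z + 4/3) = z^2 + z/3 - 4/3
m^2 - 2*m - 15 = (m - 5)*(m + 3)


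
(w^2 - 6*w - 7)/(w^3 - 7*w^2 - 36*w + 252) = (w + 1)/(w^2 - 36)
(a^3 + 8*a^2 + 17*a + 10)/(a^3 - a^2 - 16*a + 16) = (a^3 + 8*a^2 + 17*a + 10)/(a^3 - a^2 - 16*a + 16)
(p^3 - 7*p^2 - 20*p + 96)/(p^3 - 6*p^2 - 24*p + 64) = (p - 3)/(p - 2)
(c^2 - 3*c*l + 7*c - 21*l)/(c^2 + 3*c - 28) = (c - 3*l)/(c - 4)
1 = 1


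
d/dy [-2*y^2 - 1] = -4*y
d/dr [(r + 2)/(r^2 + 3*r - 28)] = (r^2 + 3*r - (r + 2)*(2*r + 3) - 28)/(r^2 + 3*r - 28)^2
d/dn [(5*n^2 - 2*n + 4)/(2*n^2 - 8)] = (n^2 - 24*n + 4)/(n^4 - 8*n^2 + 16)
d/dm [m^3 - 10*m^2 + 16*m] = 3*m^2 - 20*m + 16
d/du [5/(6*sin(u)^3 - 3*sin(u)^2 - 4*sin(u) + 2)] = 10*(-9*sin(u)^2 + 3*sin(u) + 2)*cos(u)/((2*sin(u) - 1)^2*(3*sin(u)^2 - 2)^2)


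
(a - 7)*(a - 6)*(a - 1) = a^3 - 14*a^2 + 55*a - 42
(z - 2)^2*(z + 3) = z^3 - z^2 - 8*z + 12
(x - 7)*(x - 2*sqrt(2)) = x^2 - 7*x - 2*sqrt(2)*x + 14*sqrt(2)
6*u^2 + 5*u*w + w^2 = (2*u + w)*(3*u + w)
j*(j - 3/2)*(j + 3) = j^3 + 3*j^2/2 - 9*j/2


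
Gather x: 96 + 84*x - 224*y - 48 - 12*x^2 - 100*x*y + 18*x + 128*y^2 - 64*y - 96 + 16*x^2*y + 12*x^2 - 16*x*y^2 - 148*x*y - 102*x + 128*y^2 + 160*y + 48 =16*x^2*y + x*(-16*y^2 - 248*y) + 256*y^2 - 128*y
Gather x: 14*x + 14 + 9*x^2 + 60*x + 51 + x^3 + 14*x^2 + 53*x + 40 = x^3 + 23*x^2 + 127*x + 105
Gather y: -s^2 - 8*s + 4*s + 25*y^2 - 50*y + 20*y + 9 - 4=-s^2 - 4*s + 25*y^2 - 30*y + 5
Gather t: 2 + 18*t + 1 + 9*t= 27*t + 3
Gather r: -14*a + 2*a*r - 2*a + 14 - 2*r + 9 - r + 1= -16*a + r*(2*a - 3) + 24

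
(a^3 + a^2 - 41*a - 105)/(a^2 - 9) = (a^2 - 2*a - 35)/(a - 3)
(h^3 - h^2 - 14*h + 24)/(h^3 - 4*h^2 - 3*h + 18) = (h^2 + 2*h - 8)/(h^2 - h - 6)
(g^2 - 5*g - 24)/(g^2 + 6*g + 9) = (g - 8)/(g + 3)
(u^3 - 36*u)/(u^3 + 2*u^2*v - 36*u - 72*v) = u/(u + 2*v)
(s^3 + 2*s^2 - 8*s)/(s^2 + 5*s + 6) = s*(s^2 + 2*s - 8)/(s^2 + 5*s + 6)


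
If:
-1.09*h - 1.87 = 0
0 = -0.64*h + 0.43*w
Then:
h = -1.72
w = -2.55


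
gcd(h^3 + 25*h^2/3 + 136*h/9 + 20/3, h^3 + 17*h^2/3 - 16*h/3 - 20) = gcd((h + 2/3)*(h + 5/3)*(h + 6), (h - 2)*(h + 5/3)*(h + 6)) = h^2 + 23*h/3 + 10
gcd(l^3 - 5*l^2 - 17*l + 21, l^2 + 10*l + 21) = l + 3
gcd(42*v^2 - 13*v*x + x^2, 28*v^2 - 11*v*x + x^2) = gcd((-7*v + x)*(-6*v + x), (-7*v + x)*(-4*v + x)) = -7*v + x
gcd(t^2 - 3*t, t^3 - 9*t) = t^2 - 3*t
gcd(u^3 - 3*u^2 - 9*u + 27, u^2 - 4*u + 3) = u - 3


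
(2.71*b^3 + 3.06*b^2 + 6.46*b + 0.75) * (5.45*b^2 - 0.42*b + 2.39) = 14.7695*b^5 + 15.5388*b^4 + 40.3987*b^3 + 8.6877*b^2 + 15.1244*b + 1.7925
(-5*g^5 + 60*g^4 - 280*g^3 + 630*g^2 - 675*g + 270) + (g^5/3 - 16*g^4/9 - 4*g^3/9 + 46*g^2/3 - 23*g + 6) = -14*g^5/3 + 524*g^4/9 - 2524*g^3/9 + 1936*g^2/3 - 698*g + 276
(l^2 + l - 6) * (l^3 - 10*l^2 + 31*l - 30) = l^5 - 9*l^4 + 15*l^3 + 61*l^2 - 216*l + 180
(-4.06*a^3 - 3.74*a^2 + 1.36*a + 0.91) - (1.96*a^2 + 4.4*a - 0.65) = -4.06*a^3 - 5.7*a^2 - 3.04*a + 1.56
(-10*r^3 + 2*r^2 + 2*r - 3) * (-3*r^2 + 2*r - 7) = 30*r^5 - 26*r^4 + 68*r^3 - r^2 - 20*r + 21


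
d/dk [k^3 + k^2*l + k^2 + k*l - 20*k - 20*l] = 3*k^2 + 2*k*l + 2*k + l - 20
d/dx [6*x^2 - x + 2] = 12*x - 1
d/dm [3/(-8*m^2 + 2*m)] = 3*(8*m - 1)/(2*m^2*(4*m - 1)^2)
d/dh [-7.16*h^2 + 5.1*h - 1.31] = 5.1 - 14.32*h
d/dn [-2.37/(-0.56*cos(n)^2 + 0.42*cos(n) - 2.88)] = (2.6544*cos(n) - 0.9954)*sin(n)/(0.56*cos(n)^2 - 0.42*cos(n) + 2.88)^2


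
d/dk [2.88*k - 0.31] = 2.88000000000000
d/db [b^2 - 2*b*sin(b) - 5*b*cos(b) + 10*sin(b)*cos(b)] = 5*b*sin(b) - 2*b*cos(b) + 2*b - 2*sin(b) - 5*cos(b) + 10*cos(2*b)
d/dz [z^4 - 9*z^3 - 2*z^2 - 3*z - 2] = 4*z^3 - 27*z^2 - 4*z - 3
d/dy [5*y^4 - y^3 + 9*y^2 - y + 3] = 20*y^3 - 3*y^2 + 18*y - 1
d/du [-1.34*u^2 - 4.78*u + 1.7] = -2.68*u - 4.78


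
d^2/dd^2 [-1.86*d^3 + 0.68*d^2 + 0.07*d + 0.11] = 1.36 - 11.16*d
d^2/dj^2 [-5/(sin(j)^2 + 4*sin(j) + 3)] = 10*(2*sin(j)^3 + 4*sin(j)^2 - 5*sin(j) - 13)/((sin(j) + 1)^2*(sin(j) + 3)^3)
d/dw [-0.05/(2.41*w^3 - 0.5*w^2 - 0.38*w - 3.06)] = (0.3615*w^2 - 0.05*w - 0.019)/(-2.41*w^3 + 0.5*w^2 + 0.38*w + 3.06)^2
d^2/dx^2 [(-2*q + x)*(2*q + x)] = 2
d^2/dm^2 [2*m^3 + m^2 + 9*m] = 12*m + 2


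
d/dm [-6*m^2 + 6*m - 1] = 6 - 12*m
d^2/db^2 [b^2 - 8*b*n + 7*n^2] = 2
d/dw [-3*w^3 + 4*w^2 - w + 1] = -9*w^2 + 8*w - 1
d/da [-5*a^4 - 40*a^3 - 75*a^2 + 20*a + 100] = -20*a^3 - 120*a^2 - 150*a + 20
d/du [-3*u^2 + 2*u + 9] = 2 - 6*u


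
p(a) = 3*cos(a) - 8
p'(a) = -3*sin(a)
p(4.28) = -9.26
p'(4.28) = 2.72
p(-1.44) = -7.61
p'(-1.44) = 2.97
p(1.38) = -7.43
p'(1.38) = -2.95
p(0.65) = -5.61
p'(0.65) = -1.82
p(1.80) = -8.68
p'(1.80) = -2.92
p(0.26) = -5.10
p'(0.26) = -0.77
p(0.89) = -6.11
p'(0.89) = -2.33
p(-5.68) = -5.53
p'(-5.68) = -1.70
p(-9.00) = -10.73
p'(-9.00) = 1.24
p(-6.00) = -5.12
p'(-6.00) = -0.84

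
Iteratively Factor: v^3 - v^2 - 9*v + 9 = (v - 3)*(v^2 + 2*v - 3) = (v - 3)*(v - 1)*(v + 3)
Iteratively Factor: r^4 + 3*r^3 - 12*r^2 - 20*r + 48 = (r - 2)*(r^3 + 5*r^2 - 2*r - 24) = (r - 2)^2*(r^2 + 7*r + 12) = (r - 2)^2*(r + 3)*(r + 4)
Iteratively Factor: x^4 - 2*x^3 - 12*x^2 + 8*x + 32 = (x - 4)*(x^3 + 2*x^2 - 4*x - 8) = (x - 4)*(x + 2)*(x^2 - 4) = (x - 4)*(x + 2)^2*(x - 2)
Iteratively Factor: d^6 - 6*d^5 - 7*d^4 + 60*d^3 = (d - 5)*(d^5 - d^4 - 12*d^3) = d*(d - 5)*(d^4 - d^3 - 12*d^2) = d*(d - 5)*(d + 3)*(d^3 - 4*d^2) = d*(d - 5)*(d - 4)*(d + 3)*(d^2) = d^2*(d - 5)*(d - 4)*(d + 3)*(d)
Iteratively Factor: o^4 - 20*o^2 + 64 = (o + 2)*(o^3 - 2*o^2 - 16*o + 32) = (o + 2)*(o + 4)*(o^2 - 6*o + 8) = (o - 2)*(o + 2)*(o + 4)*(o - 4)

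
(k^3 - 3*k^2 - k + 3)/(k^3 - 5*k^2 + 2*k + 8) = (k^2 - 4*k + 3)/(k^2 - 6*k + 8)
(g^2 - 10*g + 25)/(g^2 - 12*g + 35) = (g - 5)/(g - 7)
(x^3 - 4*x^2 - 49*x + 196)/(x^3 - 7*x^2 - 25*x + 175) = (x^2 + 3*x - 28)/(x^2 - 25)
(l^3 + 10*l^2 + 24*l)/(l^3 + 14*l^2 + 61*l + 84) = l*(l + 6)/(l^2 + 10*l + 21)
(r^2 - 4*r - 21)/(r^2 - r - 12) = (r - 7)/(r - 4)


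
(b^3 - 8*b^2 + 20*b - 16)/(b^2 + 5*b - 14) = (b^2 - 6*b + 8)/(b + 7)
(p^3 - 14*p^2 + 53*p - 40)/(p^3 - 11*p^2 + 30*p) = (p^2 - 9*p + 8)/(p*(p - 6))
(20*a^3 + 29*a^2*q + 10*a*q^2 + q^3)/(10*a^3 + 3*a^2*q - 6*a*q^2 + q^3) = (20*a^2 + 9*a*q + q^2)/(10*a^2 - 7*a*q + q^2)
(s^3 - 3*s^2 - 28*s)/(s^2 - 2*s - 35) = s*(s + 4)/(s + 5)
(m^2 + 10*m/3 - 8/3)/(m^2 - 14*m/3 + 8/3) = (m + 4)/(m - 4)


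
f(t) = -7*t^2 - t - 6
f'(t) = -14*t - 1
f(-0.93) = -11.12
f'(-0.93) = 12.02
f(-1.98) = -31.46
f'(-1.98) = 26.72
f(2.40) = -48.72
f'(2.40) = -34.60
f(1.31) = -19.32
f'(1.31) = -19.34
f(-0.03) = -5.98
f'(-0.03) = -0.58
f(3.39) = -89.83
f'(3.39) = -48.46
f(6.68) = -325.04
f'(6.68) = -94.52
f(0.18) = -6.41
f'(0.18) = -3.52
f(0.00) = -6.00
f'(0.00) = -1.00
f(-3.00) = -66.00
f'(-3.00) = 41.00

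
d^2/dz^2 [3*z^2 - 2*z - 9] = 6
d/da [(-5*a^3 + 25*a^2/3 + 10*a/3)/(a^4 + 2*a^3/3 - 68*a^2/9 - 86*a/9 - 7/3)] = 45*(a^4 - 4*a^3 + 7*a^2 + 14*a - 14)/(9*a^6 + 6*a^5 - 137*a^4 - 172*a^3 + 487*a^2 + 966*a + 441)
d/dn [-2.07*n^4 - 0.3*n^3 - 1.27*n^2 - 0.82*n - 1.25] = -8.28*n^3 - 0.9*n^2 - 2.54*n - 0.82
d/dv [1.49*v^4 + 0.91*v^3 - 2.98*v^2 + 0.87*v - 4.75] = 5.96*v^3 + 2.73*v^2 - 5.96*v + 0.87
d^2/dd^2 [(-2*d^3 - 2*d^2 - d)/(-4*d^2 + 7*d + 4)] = 4*(101*d^3 + 132*d^2 + 72*d + 2)/(64*d^6 - 336*d^5 + 396*d^4 + 329*d^3 - 396*d^2 - 336*d - 64)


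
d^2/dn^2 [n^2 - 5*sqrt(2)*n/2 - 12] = 2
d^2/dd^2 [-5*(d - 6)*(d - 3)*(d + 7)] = 20 - 30*d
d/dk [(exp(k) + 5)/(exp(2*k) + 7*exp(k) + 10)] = -exp(k)/(exp(2*k) + 4*exp(k) + 4)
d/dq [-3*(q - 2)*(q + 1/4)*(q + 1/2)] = -9*q^2 + 15*q/2 + 33/8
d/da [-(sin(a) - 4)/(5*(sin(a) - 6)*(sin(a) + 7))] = (sin(a)^2 - 8*sin(a) + 38)*cos(a)/(5*(sin(a) - 6)^2*(sin(a) + 7)^2)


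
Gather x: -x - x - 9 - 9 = -2*x - 18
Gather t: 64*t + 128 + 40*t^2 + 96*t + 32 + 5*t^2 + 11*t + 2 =45*t^2 + 171*t + 162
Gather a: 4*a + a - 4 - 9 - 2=5*a - 15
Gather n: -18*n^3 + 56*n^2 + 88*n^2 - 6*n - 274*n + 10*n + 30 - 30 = -18*n^3 + 144*n^2 - 270*n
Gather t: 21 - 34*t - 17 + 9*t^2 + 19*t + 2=9*t^2 - 15*t + 6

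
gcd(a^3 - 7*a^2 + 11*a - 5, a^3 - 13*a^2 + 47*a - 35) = a^2 - 6*a + 5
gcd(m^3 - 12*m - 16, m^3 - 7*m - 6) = m + 2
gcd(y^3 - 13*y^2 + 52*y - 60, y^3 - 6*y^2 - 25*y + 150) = y^2 - 11*y + 30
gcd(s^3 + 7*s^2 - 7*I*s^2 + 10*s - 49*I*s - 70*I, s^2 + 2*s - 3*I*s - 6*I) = s + 2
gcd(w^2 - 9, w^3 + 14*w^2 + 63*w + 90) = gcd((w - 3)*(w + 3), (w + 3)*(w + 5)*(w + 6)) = w + 3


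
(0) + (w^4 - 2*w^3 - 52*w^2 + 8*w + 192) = w^4 - 2*w^3 - 52*w^2 + 8*w + 192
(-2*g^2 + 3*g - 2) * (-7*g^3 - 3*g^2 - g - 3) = 14*g^5 - 15*g^4 + 7*g^3 + 9*g^2 - 7*g + 6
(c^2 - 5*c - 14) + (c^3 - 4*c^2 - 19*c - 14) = c^3 - 3*c^2 - 24*c - 28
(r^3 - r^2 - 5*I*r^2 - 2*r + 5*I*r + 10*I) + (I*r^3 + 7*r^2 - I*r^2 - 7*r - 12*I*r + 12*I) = r^3 + I*r^3 + 6*r^2 - 6*I*r^2 - 9*r - 7*I*r + 22*I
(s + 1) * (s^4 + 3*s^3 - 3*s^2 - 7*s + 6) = s^5 + 4*s^4 - 10*s^2 - s + 6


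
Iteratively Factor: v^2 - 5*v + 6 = (v - 3)*(v - 2)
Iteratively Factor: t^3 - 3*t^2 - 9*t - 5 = (t + 1)*(t^2 - 4*t - 5) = (t + 1)^2*(t - 5)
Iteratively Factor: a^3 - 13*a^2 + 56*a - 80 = (a - 4)*(a^2 - 9*a + 20) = (a - 5)*(a - 4)*(a - 4)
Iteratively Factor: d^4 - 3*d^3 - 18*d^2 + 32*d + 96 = (d - 4)*(d^3 + d^2 - 14*d - 24) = (d - 4)*(d + 3)*(d^2 - 2*d - 8) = (d - 4)^2*(d + 3)*(d + 2)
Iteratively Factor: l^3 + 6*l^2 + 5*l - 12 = (l + 3)*(l^2 + 3*l - 4) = (l + 3)*(l + 4)*(l - 1)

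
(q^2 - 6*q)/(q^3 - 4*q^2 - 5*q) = (6 - q)/(-q^2 + 4*q + 5)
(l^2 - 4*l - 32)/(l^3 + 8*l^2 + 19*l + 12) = (l - 8)/(l^2 + 4*l + 3)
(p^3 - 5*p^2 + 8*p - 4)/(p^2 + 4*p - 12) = (p^2 - 3*p + 2)/(p + 6)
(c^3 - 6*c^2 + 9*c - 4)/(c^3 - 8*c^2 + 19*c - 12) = (c - 1)/(c - 3)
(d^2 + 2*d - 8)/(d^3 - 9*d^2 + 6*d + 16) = (d + 4)/(d^2 - 7*d - 8)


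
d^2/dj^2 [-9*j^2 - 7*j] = -18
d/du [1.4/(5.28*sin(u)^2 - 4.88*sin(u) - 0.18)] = (6.832 - 14.784*sin(u))*cos(u)/(-5.28*sin(u)^2 + 4.88*sin(u) + 0.18)^2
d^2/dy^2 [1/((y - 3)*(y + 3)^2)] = 2*(3*(y - 3)^2 + 2*(y - 3)*(y + 3) + (y + 3)^2)/((y - 3)^3*(y + 3)^4)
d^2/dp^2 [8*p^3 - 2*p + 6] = 48*p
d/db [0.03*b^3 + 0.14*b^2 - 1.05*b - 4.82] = 0.09*b^2 + 0.28*b - 1.05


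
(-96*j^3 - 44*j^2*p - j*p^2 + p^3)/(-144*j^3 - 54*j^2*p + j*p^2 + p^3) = (4*j + p)/(6*j + p)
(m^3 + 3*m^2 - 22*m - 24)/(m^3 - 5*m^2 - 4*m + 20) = (m^3 + 3*m^2 - 22*m - 24)/(m^3 - 5*m^2 - 4*m + 20)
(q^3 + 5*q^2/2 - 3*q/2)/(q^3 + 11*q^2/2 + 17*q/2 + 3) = q*(2*q - 1)/(2*q^2 + 5*q + 2)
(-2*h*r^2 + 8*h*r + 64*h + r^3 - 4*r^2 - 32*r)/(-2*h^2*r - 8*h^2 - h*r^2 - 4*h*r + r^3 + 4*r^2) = (r - 8)/(h + r)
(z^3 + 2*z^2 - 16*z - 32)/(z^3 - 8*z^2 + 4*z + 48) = (z + 4)/(z - 6)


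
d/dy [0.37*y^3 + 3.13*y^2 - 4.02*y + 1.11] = 1.11*y^2 + 6.26*y - 4.02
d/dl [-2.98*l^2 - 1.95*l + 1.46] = -5.96*l - 1.95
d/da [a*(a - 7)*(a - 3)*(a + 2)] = 4*a^3 - 24*a^2 + 2*a + 42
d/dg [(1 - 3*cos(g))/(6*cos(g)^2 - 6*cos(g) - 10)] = 3*(-3*cos(g)^2 + 2*cos(g) - 6)*sin(g)/(2*(3*sin(g)^2 + 3*cos(g) + 2)^2)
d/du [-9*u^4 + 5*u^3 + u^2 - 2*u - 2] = -36*u^3 + 15*u^2 + 2*u - 2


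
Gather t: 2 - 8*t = 2 - 8*t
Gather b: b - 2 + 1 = b - 1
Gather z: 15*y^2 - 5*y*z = 15*y^2 - 5*y*z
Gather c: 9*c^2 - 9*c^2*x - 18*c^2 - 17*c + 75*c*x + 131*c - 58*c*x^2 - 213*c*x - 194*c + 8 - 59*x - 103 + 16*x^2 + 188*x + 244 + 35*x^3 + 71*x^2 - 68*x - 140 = c^2*(-9*x - 9) + c*(-58*x^2 - 138*x - 80) + 35*x^3 + 87*x^2 + 61*x + 9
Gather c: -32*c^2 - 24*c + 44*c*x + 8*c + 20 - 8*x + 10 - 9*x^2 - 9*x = -32*c^2 + c*(44*x - 16) - 9*x^2 - 17*x + 30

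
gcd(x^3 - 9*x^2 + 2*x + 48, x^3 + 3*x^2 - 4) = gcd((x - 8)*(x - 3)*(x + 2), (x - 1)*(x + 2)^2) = x + 2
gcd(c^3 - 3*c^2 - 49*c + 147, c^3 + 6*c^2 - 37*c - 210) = c + 7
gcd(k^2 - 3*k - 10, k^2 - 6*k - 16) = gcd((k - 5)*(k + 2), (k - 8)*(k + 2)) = k + 2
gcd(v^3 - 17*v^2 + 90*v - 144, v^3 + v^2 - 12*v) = v - 3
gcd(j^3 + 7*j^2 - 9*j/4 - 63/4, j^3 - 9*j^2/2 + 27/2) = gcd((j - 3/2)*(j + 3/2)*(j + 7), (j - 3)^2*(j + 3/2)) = j + 3/2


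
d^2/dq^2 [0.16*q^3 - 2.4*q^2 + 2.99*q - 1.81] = 0.96*q - 4.8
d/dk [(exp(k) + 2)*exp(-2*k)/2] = (-exp(k) - 4)*exp(-2*k)/2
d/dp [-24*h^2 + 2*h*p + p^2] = 2*h + 2*p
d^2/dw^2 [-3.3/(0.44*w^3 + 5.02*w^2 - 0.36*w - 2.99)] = ((8.712*w + 33.132)*(0.44*w^3 + 5.02*w^2 - 0.36*w - 2.99) - 3.3*(1.32*w^2 + 10.04*w - 0.36)*(2.64*w^2 + 20.08*w - 0.72))/(0.44*w^3 + 5.02*w^2 - 0.36*w - 2.99)^3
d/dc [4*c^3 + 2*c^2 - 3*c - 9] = 12*c^2 + 4*c - 3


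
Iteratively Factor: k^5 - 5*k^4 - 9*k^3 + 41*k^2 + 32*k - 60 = (k - 3)*(k^4 - 2*k^3 - 15*k^2 - 4*k + 20) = (k - 3)*(k - 1)*(k^3 - k^2 - 16*k - 20) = (k - 3)*(k - 1)*(k + 2)*(k^2 - 3*k - 10) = (k - 5)*(k - 3)*(k - 1)*(k + 2)*(k + 2)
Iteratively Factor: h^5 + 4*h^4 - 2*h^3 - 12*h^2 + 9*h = (h + 3)*(h^4 + h^3 - 5*h^2 + 3*h) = (h + 3)^2*(h^3 - 2*h^2 + h) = (h - 1)*(h + 3)^2*(h^2 - h) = h*(h - 1)*(h + 3)^2*(h - 1)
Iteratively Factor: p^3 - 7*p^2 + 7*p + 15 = (p - 5)*(p^2 - 2*p - 3) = (p - 5)*(p + 1)*(p - 3)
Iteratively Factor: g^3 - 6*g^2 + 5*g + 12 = (g - 4)*(g^2 - 2*g - 3) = (g - 4)*(g - 3)*(g + 1)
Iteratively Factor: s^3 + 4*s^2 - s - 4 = (s + 4)*(s^2 - 1) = (s + 1)*(s + 4)*(s - 1)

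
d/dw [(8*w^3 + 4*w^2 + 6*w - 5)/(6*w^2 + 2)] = (12*w^4 + 3*w^2 + 19*w + 3)/(9*w^4 + 6*w^2 + 1)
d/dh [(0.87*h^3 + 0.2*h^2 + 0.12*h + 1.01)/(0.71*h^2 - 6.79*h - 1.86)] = (0.6177*h^4 - 11.8146*h^3 - 6.2978*h^2 - 2.1782*h + 6.6347)/(0.5041*h^4 - 9.6418*h^3 + 43.4629*h^2 + 25.2588*h + 3.4596)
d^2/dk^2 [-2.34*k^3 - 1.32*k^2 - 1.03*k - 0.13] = -14.04*k - 2.64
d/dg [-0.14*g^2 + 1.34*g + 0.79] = 1.34 - 0.28*g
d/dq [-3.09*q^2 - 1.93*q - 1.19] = -6.18*q - 1.93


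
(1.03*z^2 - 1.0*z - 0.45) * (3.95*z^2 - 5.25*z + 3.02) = 4.0685*z^4 - 9.3575*z^3 + 6.5831*z^2 - 0.6575*z - 1.359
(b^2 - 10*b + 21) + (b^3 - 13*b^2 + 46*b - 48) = b^3 - 12*b^2 + 36*b - 27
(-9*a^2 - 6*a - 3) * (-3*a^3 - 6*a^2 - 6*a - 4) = 27*a^5 + 72*a^4 + 99*a^3 + 90*a^2 + 42*a + 12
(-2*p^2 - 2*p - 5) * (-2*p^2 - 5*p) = 4*p^4 + 14*p^3 + 20*p^2 + 25*p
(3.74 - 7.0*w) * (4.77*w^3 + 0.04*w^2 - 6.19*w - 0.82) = -33.39*w^4 + 17.5598*w^3 + 43.4796*w^2 - 17.4106*w - 3.0668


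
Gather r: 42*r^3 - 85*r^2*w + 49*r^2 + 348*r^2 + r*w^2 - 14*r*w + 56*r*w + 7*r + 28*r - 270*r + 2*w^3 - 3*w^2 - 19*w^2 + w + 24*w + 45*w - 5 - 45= 42*r^3 + r^2*(397 - 85*w) + r*(w^2 + 42*w - 235) + 2*w^3 - 22*w^2 + 70*w - 50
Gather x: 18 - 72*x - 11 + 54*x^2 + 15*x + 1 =54*x^2 - 57*x + 8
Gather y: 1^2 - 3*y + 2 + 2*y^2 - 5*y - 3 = 2*y^2 - 8*y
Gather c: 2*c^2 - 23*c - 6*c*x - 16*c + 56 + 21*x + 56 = 2*c^2 + c*(-6*x - 39) + 21*x + 112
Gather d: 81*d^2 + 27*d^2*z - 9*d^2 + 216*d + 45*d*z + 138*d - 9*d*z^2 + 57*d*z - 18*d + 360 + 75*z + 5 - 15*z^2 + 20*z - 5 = d^2*(27*z + 72) + d*(-9*z^2 + 102*z + 336) - 15*z^2 + 95*z + 360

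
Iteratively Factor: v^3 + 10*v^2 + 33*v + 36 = (v + 3)*(v^2 + 7*v + 12) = (v + 3)^2*(v + 4)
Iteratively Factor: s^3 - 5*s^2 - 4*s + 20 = (s - 2)*(s^2 - 3*s - 10) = (s - 5)*(s - 2)*(s + 2)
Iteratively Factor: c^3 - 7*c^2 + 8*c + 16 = (c - 4)*(c^2 - 3*c - 4) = (c - 4)^2*(c + 1)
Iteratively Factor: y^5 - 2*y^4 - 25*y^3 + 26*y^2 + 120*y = (y + 2)*(y^4 - 4*y^3 - 17*y^2 + 60*y) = y*(y + 2)*(y^3 - 4*y^2 - 17*y + 60) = y*(y - 5)*(y + 2)*(y^2 + y - 12) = y*(y - 5)*(y + 2)*(y + 4)*(y - 3)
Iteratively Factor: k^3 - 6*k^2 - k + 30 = (k + 2)*(k^2 - 8*k + 15) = (k - 5)*(k + 2)*(k - 3)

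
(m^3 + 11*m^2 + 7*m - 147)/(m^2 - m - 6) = (m^2 + 14*m + 49)/(m + 2)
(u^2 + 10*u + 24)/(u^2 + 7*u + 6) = (u + 4)/(u + 1)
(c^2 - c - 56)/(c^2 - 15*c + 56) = (c + 7)/(c - 7)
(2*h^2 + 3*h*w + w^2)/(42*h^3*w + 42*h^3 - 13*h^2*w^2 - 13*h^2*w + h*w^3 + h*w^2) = (2*h^2 + 3*h*w + w^2)/(h*(42*h^2*w + 42*h^2 - 13*h*w^2 - 13*h*w + w^3 + w^2))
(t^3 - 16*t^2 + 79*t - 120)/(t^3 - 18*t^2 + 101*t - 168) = (t - 5)/(t - 7)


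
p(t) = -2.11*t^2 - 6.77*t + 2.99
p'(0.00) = -6.77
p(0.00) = 2.99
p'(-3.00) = 5.89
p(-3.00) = 4.31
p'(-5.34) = 15.76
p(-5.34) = -21.03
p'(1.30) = -12.26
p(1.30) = -9.38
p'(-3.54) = 8.17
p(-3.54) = 0.51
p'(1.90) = -14.79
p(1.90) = -17.49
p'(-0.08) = -6.43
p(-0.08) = 3.52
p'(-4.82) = 13.57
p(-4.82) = -13.40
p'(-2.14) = 2.26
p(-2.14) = 7.81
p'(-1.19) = -1.75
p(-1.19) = 8.06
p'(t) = -4.22*t - 6.77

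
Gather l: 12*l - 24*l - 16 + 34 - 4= 14 - 12*l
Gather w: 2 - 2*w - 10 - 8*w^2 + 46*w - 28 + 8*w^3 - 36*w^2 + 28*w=8*w^3 - 44*w^2 + 72*w - 36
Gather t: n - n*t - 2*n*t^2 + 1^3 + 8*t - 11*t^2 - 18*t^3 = n - 18*t^3 + t^2*(-2*n - 11) + t*(8 - n) + 1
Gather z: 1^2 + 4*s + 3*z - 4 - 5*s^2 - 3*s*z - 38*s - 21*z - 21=-5*s^2 - 34*s + z*(-3*s - 18) - 24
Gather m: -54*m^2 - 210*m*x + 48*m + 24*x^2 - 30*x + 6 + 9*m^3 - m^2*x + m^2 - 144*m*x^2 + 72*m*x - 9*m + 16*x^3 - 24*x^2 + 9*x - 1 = 9*m^3 + m^2*(-x - 53) + m*(-144*x^2 - 138*x + 39) + 16*x^3 - 21*x + 5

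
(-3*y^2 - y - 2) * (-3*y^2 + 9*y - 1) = 9*y^4 - 24*y^3 - 17*y + 2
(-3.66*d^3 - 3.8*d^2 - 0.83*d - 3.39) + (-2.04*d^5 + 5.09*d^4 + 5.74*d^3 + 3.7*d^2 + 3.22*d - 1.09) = -2.04*d^5 + 5.09*d^4 + 2.08*d^3 - 0.0999999999999996*d^2 + 2.39*d - 4.48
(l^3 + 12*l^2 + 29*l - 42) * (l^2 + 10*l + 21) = l^5 + 22*l^4 + 170*l^3 + 500*l^2 + 189*l - 882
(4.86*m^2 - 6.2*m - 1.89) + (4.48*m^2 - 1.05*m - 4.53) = 9.34*m^2 - 7.25*m - 6.42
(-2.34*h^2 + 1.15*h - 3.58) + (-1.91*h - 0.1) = -2.34*h^2 - 0.76*h - 3.68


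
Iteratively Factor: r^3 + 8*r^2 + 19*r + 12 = (r + 3)*(r^2 + 5*r + 4) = (r + 1)*(r + 3)*(r + 4)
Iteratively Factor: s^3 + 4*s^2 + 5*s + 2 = (s + 1)*(s^2 + 3*s + 2) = (s + 1)^2*(s + 2)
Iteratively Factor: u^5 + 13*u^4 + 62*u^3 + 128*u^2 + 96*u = (u + 4)*(u^4 + 9*u^3 + 26*u^2 + 24*u) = u*(u + 4)*(u^3 + 9*u^2 + 26*u + 24) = u*(u + 2)*(u + 4)*(u^2 + 7*u + 12) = u*(u + 2)*(u + 3)*(u + 4)*(u + 4)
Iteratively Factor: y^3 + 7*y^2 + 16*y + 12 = (y + 3)*(y^2 + 4*y + 4) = (y + 2)*(y + 3)*(y + 2)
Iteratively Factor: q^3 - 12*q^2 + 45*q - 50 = (q - 2)*(q^2 - 10*q + 25) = (q - 5)*(q - 2)*(q - 5)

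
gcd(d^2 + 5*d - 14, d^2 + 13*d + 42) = d + 7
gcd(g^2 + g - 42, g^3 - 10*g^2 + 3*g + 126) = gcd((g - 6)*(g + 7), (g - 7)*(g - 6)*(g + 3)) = g - 6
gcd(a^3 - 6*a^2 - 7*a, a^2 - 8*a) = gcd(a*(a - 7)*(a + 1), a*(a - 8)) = a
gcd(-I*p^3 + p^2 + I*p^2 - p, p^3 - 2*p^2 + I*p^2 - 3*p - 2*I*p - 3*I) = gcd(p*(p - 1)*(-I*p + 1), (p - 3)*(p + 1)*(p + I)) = p + I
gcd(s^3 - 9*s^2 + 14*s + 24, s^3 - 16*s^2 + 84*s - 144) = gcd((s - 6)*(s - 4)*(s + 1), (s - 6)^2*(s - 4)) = s^2 - 10*s + 24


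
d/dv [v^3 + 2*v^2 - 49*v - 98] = 3*v^2 + 4*v - 49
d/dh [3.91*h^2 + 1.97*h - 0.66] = 7.82*h + 1.97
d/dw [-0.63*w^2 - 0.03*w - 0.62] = -1.26*w - 0.03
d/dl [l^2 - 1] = 2*l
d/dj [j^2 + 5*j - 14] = 2*j + 5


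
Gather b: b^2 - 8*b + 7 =b^2 - 8*b + 7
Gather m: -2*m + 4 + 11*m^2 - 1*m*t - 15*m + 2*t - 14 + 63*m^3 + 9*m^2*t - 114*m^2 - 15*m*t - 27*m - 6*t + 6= 63*m^3 + m^2*(9*t - 103) + m*(-16*t - 44) - 4*t - 4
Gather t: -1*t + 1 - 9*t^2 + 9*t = -9*t^2 + 8*t + 1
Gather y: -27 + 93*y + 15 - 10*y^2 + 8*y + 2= -10*y^2 + 101*y - 10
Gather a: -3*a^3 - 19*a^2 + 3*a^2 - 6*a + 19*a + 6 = -3*a^3 - 16*a^2 + 13*a + 6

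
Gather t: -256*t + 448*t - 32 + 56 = 192*t + 24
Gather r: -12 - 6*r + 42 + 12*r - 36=6*r - 6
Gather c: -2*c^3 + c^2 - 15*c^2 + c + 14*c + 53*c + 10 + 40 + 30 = -2*c^3 - 14*c^2 + 68*c + 80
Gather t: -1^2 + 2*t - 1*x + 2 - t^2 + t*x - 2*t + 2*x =-t^2 + t*x + x + 1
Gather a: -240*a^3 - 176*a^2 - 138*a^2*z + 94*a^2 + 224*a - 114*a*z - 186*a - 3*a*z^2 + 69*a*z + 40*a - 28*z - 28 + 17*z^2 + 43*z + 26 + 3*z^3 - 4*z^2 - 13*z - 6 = -240*a^3 + a^2*(-138*z - 82) + a*(-3*z^2 - 45*z + 78) + 3*z^3 + 13*z^2 + 2*z - 8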